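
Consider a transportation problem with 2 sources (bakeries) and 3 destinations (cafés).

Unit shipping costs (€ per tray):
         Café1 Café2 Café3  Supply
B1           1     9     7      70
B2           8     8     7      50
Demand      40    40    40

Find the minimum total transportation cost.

640

Optimal allocation:
  B1→Café1: 40 trays
  B1→Café3: 30 trays
  B2→Café2: 40 trays
  B2→Café3: 10 trays
Total cost = €640.
(Supply check: B1 ships 70; B2 ships 50.)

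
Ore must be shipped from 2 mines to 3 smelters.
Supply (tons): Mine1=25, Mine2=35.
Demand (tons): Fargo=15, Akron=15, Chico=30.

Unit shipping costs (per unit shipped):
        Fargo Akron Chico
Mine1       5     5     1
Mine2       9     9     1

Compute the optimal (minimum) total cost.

Optimal allocation:
  Mine1->Fargo: 15 × 5 = 75
  Mine1->Akron: 10 × 5 = 50
  Mine2->Akron: 5 × 9 = 45
  Mine2->Chico: 30 × 1 = 30
Total = 75 + 50 + 45 + 30 = 200.

200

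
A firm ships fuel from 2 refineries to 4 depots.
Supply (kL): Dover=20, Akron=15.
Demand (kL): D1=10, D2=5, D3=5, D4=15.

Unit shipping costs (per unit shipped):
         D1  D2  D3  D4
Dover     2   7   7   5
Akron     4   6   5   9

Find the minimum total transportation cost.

An optimal shipping plan:
  Dover to D1: 5 kL
  Dover to D4: 15 kL
  Akron to D1: 5 kL
  Akron to D2: 5 kL
  Akron to D3: 5 kL
Total cost = 160.

160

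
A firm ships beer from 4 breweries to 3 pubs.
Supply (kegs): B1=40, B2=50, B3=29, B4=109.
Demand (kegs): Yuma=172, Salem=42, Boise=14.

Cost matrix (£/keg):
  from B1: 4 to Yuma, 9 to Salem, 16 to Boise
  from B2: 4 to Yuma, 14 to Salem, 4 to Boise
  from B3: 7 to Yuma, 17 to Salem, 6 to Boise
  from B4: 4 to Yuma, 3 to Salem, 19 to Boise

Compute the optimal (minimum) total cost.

A cheapest plan:
  B1–Yuma: 40 × £4 = £160
  B2–Yuma: 50 × £4 = £200
  B3–Yuma: 15 × £7 = £105
  B3–Boise: 14 × £6 = £84
  B4–Yuma: 67 × £4 = £268
  B4–Salem: 42 × £3 = £126
Total = 160 + 200 + 105 + 84 + 268 + 126 = £943.
(Supply check: B1 ships 40; B2 ships 50; B3 ships 29; B4 ships 109.)

943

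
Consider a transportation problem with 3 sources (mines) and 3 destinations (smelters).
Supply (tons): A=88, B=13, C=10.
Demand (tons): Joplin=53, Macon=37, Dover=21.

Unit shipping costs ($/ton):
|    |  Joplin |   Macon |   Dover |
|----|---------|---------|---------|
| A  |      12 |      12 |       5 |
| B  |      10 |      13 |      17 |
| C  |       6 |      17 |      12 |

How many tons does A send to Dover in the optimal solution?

Solving gives:
  A–Joplin: 30 × $12 = $360
  A–Macon: 37 × $12 = $444
  A–Dover: 21 × $5 = $105
  B–Joplin: 13 × $10 = $130
  C–Joplin: 10 × $6 = $60
Total cost = $1099.
So A→Dover carries 21 tons.

21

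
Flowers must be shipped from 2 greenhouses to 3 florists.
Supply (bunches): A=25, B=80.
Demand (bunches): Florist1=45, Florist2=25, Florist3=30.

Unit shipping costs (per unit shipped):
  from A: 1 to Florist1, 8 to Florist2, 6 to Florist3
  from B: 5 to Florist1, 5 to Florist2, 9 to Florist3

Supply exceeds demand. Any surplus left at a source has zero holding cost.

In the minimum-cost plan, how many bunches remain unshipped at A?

0

Minimum-cost shipments:
  A→Florist1: 25 bunches
  B→Florist1: 20 bunches
  B→Florist2: 25 bunches
  B→Florist3: 30 bunches
Total cost = 520.
A ships 25 of its 25, leaving 0.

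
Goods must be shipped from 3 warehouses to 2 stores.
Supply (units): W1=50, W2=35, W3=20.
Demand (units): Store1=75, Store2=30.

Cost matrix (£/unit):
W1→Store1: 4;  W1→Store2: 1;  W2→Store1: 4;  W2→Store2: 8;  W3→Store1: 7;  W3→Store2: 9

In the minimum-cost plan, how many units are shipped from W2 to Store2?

The minimum-cost plan:
  W1 to Store1: 20 units
  W1 to Store2: 30 units
  W2 to Store1: 35 units
  W3 to Store1: 20 units
Total cost = £390.
The route W2→Store2 is not used.

0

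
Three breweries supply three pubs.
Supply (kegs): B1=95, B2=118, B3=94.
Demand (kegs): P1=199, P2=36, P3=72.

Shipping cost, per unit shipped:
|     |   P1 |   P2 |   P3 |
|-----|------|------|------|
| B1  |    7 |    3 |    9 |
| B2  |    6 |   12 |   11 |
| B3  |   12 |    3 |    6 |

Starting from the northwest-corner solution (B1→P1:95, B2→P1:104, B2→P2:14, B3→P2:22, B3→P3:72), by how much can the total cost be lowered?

Current plan cost = 95·7 + 104·6 + 14·12 + 22·3 + 72·6 = 1955.
Optimal plan:
  B1->P1: 81 × 7 = 567
  B1->P2: 14 × 3 = 42
  B2->P1: 118 × 6 = 708
  B3->P2: 22 × 3 = 66
  B3->P3: 72 × 6 = 432
Optimal cost = 1815.
Saving = 1955 − 1815 = 140.

140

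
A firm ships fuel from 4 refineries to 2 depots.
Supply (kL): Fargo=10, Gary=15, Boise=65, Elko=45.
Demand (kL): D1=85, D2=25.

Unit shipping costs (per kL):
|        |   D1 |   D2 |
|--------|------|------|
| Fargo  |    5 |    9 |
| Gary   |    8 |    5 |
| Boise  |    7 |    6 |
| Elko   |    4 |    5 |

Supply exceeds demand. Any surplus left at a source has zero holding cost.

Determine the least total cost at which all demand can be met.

575

Optimal allocation:
  Fargo→D1: 10 × 5 = 50
  Gary→D2: 15 × 5 = 75
  Boise→D1: 30 × 7 = 210
  Boise→D2: 10 × 6 = 60
  Elko→D1: 45 × 4 = 180
Total = 50 + 75 + 210 + 60 + 180 = 575.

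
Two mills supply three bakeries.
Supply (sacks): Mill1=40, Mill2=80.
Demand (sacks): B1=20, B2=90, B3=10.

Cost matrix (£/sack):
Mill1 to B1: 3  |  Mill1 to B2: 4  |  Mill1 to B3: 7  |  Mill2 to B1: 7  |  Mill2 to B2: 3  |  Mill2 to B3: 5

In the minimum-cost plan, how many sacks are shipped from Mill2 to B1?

0

Optimal shipments:
  Mill1–B1: 20 sacks
  Mill1–B2: 20 sacks
  Mill2–B2: 70 sacks
  Mill2–B3: 10 sacks
Total cost = £400.
The route Mill2→B1 is not used.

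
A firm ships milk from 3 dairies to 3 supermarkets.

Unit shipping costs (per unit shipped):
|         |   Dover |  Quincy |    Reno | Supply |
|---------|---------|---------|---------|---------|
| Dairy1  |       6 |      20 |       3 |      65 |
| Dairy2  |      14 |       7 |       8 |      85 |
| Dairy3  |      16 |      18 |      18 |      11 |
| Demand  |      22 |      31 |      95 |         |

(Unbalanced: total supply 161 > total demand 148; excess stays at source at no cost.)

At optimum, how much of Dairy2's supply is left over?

An optimal plan:
  Dairy1→Dover: 22 crates
  Dairy1→Reno: 43 crates
  Dairy2→Quincy: 31 crates
  Dairy2→Reno: 52 crates
Total cost = 894.
Dairy2 ships 83 of its 85, leaving 2.

2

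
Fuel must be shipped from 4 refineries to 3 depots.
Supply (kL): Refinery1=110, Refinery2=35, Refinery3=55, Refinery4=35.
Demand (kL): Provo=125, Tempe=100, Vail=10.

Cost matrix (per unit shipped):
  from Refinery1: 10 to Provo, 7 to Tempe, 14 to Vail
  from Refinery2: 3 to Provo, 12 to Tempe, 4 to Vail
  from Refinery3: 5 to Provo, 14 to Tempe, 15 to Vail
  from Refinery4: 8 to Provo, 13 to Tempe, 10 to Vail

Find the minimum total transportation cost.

1470

A cheapest plan:
  Refinery1–Provo: 10 kL
  Refinery1–Tempe: 100 kL
  Refinery2–Provo: 25 kL
  Refinery2–Vail: 10 kL
  Refinery3–Provo: 55 kL
  Refinery4–Provo: 35 kL
Total cost = 1470.
(Supply check: Refinery1 ships 110; Refinery2 ships 35; Refinery3 ships 55; Refinery4 ships 35.)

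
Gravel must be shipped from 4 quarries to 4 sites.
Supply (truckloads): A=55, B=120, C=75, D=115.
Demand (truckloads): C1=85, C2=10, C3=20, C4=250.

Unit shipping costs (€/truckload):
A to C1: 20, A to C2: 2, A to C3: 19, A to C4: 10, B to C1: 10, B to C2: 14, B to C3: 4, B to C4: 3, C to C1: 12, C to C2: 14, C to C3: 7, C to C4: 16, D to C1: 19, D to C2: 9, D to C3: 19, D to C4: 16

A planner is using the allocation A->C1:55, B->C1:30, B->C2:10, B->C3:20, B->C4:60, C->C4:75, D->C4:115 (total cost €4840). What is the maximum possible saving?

Current plan cost = 55·20 + 30·10 + 10·14 + 20·4 + 60·3 + 75·16 + 115·16 = €4840.
Optimal plan:
  A->C2: 10 truckloads
  A->C4: 45 truckloads
  B->C4: 120 truckloads
  C->C1: 55 truckloads
  C->C3: 20 truckloads
  D->C1: 30 truckloads
  D->C4: 85 truckloads
Optimal cost = €3560.
Saving = 4840 − 3560 = €1280.

1280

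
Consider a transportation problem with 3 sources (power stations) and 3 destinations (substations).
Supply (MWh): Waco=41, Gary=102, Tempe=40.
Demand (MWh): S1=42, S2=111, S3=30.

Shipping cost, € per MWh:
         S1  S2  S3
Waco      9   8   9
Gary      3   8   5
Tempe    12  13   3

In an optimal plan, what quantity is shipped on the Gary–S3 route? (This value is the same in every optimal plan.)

The minimum-cost plan:
  Waco–S2: 41 MWh
  Gary–S1: 42 MWh
  Gary–S2: 60 MWh
  Tempe–S2: 10 MWh
  Tempe–S3: 30 MWh
Total cost = €1154.
The route Gary→S3 is not used.

0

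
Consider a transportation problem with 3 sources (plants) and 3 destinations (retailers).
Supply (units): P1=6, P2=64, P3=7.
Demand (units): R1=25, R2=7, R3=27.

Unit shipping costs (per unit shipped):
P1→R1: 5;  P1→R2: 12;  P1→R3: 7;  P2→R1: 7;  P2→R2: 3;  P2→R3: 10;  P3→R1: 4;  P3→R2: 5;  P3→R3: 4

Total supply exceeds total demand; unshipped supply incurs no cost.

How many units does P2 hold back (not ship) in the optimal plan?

18

An optimal plan:
  P1 to R3: 6 × 7 = 42
  P2 to R1: 25 × 7 = 175
  P2 to R2: 7 × 3 = 21
  P2 to R3: 14 × 10 = 140
  P3 to R3: 7 × 4 = 28
Total cost = 406.
P2 ships 46 of its 64, leaving 18.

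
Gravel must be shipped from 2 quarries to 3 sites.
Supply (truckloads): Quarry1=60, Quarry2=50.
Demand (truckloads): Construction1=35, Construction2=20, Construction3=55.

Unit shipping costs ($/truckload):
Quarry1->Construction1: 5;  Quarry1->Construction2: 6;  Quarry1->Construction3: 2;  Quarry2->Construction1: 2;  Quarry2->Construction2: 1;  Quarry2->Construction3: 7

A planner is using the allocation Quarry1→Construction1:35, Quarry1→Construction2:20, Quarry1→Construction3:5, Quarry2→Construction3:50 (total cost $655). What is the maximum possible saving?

Current plan cost = 35·5 + 20·6 + 5·2 + 50·7 = $655.
Optimal plan:
  Quarry1–Construction1: 5 × $5 = $25
  Quarry1–Construction3: 55 × $2 = $110
  Quarry2–Construction1: 30 × $2 = $60
  Quarry2–Construction2: 20 × $1 = $20
Optimal cost = $215.
Saving = 655 − 215 = $440.

440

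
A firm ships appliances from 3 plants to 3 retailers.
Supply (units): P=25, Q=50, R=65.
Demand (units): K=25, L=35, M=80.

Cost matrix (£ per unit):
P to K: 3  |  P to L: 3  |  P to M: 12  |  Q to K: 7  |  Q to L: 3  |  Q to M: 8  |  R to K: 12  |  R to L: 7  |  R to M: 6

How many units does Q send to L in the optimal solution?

Optimal shipments:
  P–K: 25 × £3 = £75
  Q–L: 35 × £3 = £105
  Q–M: 15 × £8 = £120
  R–M: 65 × £6 = £390
Total cost = £690.
So Q→L carries 35 units.

35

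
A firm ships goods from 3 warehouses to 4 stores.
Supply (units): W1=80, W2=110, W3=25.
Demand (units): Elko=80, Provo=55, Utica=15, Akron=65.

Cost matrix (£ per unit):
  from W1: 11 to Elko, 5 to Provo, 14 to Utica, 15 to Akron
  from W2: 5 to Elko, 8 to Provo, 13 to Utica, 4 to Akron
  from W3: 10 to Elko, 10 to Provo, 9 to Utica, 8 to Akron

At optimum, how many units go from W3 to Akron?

The minimum-cost plan:
  W1→Elko: 25 units
  W1→Provo: 55 units
  W2→Elko: 55 units
  W2→Akron: 55 units
  W3→Utica: 15 units
  W3→Akron: 10 units
Total cost = £1260.
So W3→Akron carries 10 units.

10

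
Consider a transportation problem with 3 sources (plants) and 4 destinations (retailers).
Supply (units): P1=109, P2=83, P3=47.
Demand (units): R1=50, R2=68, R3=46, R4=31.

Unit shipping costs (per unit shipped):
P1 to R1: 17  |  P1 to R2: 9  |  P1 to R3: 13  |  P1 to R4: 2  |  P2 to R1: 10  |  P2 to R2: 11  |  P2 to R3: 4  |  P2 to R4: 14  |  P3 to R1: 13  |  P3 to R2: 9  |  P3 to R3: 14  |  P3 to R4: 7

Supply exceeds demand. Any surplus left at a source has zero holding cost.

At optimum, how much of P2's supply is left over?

Minimum-cost shipments:
  P1->R2: 68 × 9 = 612
  P1->R4: 31 × 2 = 62
  P2->R1: 37 × 10 = 370
  P2->R3: 46 × 4 = 184
  P3->R1: 13 × 13 = 169
Total cost = 1397.
P2 ships 83 of its 83, leaving 0.

0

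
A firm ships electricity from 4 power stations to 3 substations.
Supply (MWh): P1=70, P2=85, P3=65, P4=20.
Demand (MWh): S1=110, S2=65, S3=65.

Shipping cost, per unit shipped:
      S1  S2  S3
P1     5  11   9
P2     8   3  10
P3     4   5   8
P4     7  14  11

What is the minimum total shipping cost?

A cheapest plan:
  P1→S1: 25 × 5 = 125
  P1→S3: 45 × 9 = 405
  P2→S2: 65 × 3 = 195
  P2→S3: 20 × 10 = 200
  P3→S1: 65 × 4 = 260
  P4→S1: 20 × 7 = 140
Total = 125 + 405 + 195 + 200 + 260 + 140 = 1325.

1325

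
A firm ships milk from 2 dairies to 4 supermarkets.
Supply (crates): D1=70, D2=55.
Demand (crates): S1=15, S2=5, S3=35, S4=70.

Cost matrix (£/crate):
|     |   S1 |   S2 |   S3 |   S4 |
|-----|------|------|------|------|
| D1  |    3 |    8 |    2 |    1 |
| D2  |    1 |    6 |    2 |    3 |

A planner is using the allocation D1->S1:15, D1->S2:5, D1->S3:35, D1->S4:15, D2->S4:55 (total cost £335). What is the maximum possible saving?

Current plan cost = 15·3 + 5·8 + 35·2 + 15·1 + 55·3 = £335.
Optimal plan:
  D1→S4: 70 × £1 = £70
  D2→S1: 15 × £1 = £15
  D2→S2: 5 × £6 = £30
  D2→S3: 35 × £2 = £70
Optimal cost = £185.
Saving = 335 − 185 = £150.

150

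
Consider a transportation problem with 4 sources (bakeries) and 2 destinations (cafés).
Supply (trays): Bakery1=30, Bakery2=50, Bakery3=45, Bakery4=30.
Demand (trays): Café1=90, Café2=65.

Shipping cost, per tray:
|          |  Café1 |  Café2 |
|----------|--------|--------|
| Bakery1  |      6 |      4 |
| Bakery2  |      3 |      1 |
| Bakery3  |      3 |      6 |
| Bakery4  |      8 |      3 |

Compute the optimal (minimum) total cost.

One minimum-cost allocation:
  Bakery1->Café1: 30 × 6 = 180
  Bakery2->Café1: 15 × 3 = 45
  Bakery2->Café2: 35 × 1 = 35
  Bakery3->Café1: 45 × 3 = 135
  Bakery4->Café2: 30 × 3 = 90
Total = 180 + 45 + 35 + 135 + 90 = 485.
(Supply check: Bakery1 ships 30; Bakery2 ships 50; Bakery3 ships 45; Bakery4 ships 30.)

485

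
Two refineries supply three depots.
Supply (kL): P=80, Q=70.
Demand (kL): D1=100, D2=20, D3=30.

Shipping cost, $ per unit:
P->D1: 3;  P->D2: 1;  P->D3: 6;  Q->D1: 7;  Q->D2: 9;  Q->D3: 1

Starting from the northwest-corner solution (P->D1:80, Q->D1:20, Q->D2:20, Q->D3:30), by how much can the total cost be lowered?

80

Current plan cost = 80·3 + 20·7 + 20·9 + 30·1 = $590.
Optimal plan:
  P->D1: 60 × $3 = $180
  P->D2: 20 × $1 = $20
  Q->D1: 40 × $7 = $280
  Q->D3: 30 × $1 = $30
Optimal cost = $510.
Saving = 590 − 510 = $80.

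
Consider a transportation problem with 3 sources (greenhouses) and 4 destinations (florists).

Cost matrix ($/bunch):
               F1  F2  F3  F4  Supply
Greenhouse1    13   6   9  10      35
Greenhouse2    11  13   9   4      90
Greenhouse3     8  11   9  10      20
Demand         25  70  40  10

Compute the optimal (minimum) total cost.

1280

Optimal allocation:
  Greenhouse1–F2: 35 × $6 = $210
  Greenhouse2–F1: 5 × $11 = $55
  Greenhouse2–F2: 35 × $13 = $455
  Greenhouse2–F3: 40 × $9 = $360
  Greenhouse2–F4: 10 × $4 = $40
  Greenhouse3–F1: 20 × $8 = $160
Total = 210 + 55 + 455 + 360 + 40 + 160 = $1280.
(Supply check: Greenhouse1 ships 35; Greenhouse2 ships 90; Greenhouse3 ships 20.)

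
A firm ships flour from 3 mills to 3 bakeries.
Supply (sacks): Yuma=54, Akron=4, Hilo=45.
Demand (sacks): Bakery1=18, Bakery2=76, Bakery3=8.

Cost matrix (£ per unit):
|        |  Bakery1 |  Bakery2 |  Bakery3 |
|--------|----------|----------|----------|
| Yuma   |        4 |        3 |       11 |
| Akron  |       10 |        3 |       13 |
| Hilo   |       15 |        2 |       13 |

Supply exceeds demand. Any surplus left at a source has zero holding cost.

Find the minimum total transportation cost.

One minimum-cost allocation:
  Yuma to Bakery1: 18 × £4 = £72
  Yuma to Bakery2: 28 × £3 = £84
  Yuma to Bakery3: 8 × £11 = £88
  Akron to Bakery2: 3 × £3 = £9
  Hilo to Bakery2: 45 × £2 = £90
Total = 72 + 84 + 88 + 9 + 90 = £343.
(Supply check: Yuma ships 54; Akron ships 3; Hilo ships 45.)

343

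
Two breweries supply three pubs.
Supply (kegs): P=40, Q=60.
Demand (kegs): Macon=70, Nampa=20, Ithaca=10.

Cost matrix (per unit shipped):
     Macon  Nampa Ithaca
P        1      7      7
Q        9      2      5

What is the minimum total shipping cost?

One minimum-cost allocation:
  P–Macon: 40 × 1 = 40
  Q–Macon: 30 × 9 = 270
  Q–Nampa: 20 × 2 = 40
  Q–Ithaca: 10 × 5 = 50
Total = 40 + 270 + 40 + 50 = 400.
(Supply check: P ships 40; Q ships 60.)

400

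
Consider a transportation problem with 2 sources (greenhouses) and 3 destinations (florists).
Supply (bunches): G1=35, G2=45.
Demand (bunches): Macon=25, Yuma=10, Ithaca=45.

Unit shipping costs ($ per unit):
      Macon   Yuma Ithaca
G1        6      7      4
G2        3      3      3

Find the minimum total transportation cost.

275

Optimal allocation:
  G1→Ithaca: 35 × $4 = $140
  G2→Macon: 25 × $3 = $75
  G2→Yuma: 10 × $3 = $30
  G2→Ithaca: 10 × $3 = $30
Total = 140 + 75 + 30 + 30 = $275.
(Supply check: G1 ships 35; G2 ships 45.)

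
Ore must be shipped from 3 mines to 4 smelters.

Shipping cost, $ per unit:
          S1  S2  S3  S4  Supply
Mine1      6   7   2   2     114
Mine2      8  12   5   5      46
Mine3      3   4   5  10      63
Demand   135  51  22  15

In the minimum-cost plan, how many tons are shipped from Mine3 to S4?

0

The minimum-cost plan:
  Mine1–S1: 26 tons
  Mine1–S2: 51 tons
  Mine1–S3: 22 tons
  Mine1–S4: 15 tons
  Mine2–S1: 46 tons
  Mine3–S1: 63 tons
Total cost = $1144.
The route Mine3→S4 is not used.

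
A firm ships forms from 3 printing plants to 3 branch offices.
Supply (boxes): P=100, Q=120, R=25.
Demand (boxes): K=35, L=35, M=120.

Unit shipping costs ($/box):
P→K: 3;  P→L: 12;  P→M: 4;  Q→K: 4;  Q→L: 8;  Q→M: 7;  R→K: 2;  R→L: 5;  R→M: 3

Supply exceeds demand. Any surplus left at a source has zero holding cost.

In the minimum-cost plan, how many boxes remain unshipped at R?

0

An optimal plan:
  P->M: 100 boxes
  Q->K: 35 boxes
  Q->L: 30 boxes
  R->L: 5 boxes
  R->M: 20 boxes
Total cost = $865.
R ships 25 of its 25, leaving 0.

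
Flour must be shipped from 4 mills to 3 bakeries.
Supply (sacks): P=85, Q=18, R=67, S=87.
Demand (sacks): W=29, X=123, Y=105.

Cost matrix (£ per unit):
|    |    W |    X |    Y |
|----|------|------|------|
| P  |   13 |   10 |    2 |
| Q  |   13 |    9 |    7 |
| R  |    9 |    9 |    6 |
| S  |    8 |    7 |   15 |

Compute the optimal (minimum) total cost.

Optimal allocation:
  P->Y: 85 × £2 = £170
  Q->X: 18 × £9 = £162
  R->W: 29 × £9 = £261
  R->X: 18 × £9 = £162
  R->Y: 20 × £6 = £120
  S->X: 87 × £7 = £609
Total = 170 + 162 + 261 + 162 + 120 + 609 = £1484.
(Supply check: P ships 85; Q ships 18; R ships 67; S ships 87.)

1484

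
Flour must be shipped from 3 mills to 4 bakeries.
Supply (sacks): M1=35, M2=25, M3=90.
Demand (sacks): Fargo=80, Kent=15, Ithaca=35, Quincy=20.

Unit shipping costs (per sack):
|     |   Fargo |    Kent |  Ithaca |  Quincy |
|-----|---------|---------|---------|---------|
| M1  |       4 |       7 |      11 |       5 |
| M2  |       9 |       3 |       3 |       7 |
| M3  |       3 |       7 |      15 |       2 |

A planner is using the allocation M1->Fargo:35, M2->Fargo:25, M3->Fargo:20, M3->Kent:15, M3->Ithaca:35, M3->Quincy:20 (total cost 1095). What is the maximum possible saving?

515

Current plan cost = 35·4 + 25·9 + 20·3 + 15·7 + 35·15 + 20·2 = 1095.
Optimal plan:
  M1–Fargo: 10 × 4 = 40
  M1–Kent: 15 × 7 = 105
  M1–Ithaca: 10 × 11 = 110
  M2–Ithaca: 25 × 3 = 75
  M3–Fargo: 70 × 3 = 210
  M3–Quincy: 20 × 2 = 40
Optimal cost = 580.
Saving = 1095 − 580 = 515.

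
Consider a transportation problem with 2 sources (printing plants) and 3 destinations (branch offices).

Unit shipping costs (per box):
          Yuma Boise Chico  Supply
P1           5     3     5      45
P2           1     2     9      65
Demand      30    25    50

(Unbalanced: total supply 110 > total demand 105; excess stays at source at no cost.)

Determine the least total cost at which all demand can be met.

350

A cheapest plan:
  P1->Chico: 45 boxes
  P2->Yuma: 30 boxes
  P2->Boise: 25 boxes
  P2->Chico: 5 boxes
Total cost = 350.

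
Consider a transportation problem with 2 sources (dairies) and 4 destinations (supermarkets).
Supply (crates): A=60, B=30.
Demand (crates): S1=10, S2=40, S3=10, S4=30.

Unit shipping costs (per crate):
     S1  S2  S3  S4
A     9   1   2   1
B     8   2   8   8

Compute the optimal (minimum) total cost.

An optimal shipping plan:
  A to S2: 20 × 1 = 20
  A to S3: 10 × 2 = 20
  A to S4: 30 × 1 = 30
  B to S1: 10 × 8 = 80
  B to S2: 20 × 2 = 40
Total = 20 + 20 + 30 + 80 + 40 = 190.

190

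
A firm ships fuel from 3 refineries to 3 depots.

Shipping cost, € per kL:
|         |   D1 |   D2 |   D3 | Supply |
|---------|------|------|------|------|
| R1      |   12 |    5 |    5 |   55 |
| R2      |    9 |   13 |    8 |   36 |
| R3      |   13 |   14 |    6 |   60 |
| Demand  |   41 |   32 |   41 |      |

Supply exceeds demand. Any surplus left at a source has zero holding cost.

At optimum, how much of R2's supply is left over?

0

An optimal plan:
  R1 to D2: 32 × €5 = €160
  R1 to D3: 23 × €5 = €115
  R2 to D1: 36 × €9 = €324
  R3 to D1: 5 × €13 = €65
  R3 to D3: 18 × €6 = €108
Total cost = €772.
R2 ships 36 of its 36, leaving 0.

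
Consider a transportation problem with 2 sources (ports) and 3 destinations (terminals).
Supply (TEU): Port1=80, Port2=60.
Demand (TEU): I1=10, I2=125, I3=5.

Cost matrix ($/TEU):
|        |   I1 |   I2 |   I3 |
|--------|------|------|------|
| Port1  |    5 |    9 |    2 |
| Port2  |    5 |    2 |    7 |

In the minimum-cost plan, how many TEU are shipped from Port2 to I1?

0

Optimal shipments:
  Port1 to I1: 10 × $5 = $50
  Port1 to I2: 65 × $9 = $585
  Port1 to I3: 5 × $2 = $10
  Port2 to I2: 60 × $2 = $120
Total cost = $765.
The route Port2→I1 is not used.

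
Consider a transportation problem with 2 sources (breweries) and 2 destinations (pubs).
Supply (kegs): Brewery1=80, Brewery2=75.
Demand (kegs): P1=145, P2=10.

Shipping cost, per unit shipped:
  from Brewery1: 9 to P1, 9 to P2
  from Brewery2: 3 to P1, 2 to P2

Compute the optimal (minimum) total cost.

Optimal allocation:
  Brewery1->P1: 80 × 9 = 720
  Brewery2->P1: 65 × 3 = 195
  Brewery2->P2: 10 × 2 = 20
Total = 720 + 195 + 20 = 935.

935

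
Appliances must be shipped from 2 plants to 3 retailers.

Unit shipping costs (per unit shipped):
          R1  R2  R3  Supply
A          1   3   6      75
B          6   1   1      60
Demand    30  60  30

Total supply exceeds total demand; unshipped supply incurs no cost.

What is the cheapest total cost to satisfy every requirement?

180

Optimal allocation:
  A–R1: 30 × 1 = 30
  A–R2: 30 × 3 = 90
  B–R2: 30 × 1 = 30
  B–R3: 30 × 1 = 30
Total = 30 + 90 + 30 + 30 = 180.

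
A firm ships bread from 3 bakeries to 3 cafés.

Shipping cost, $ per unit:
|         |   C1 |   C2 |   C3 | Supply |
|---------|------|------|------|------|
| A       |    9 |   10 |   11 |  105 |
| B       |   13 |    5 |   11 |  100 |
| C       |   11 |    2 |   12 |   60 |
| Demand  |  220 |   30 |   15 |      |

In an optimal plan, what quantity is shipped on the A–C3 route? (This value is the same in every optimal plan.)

Solving gives:
  A→C1: 105 × $9 = $945
  B→C1: 85 × $13 = $1105
  B→C3: 15 × $11 = $165
  C→C1: 30 × $11 = $330
  C→C2: 30 × $2 = $60
Total cost = $2605.
The route A→C3 is not used.

0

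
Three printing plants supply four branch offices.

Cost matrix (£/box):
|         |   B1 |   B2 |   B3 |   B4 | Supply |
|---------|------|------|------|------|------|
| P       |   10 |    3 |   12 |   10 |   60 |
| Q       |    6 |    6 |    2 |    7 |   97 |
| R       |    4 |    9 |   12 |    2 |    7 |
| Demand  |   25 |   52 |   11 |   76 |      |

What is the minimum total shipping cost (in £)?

849

One minimum-cost allocation:
  P→B2: 52 × £3 = £156
  P→B4: 8 × £10 = £80
  Q→B1: 25 × £6 = £150
  Q→B3: 11 × £2 = £22
  Q→B4: 61 × £7 = £427
  R→B4: 7 × £2 = £14
Total = 156 + 80 + 150 + 22 + 427 + 14 = £849.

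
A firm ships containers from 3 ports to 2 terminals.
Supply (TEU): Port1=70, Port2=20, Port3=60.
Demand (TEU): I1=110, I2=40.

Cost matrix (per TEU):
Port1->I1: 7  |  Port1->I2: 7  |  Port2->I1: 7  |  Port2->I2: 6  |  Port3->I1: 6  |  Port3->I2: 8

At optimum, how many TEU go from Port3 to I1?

Solving gives:
  Port1->I1: 50 × 7 = 350
  Port1->I2: 20 × 7 = 140
  Port2->I2: 20 × 6 = 120
  Port3->I1: 60 × 6 = 360
Total cost = 970.
So Port3→I1 carries 60 TEU.

60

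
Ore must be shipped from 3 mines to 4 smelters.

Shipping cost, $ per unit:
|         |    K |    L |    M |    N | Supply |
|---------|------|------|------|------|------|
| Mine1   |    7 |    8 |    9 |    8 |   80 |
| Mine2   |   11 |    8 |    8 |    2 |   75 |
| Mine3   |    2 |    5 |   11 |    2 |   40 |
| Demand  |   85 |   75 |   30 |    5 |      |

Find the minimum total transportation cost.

1245

One minimum-cost allocation:
  Mine1–K: 45 × $7 = $315
  Mine1–L: 35 × $8 = $280
  Mine2–L: 40 × $8 = $320
  Mine2–M: 30 × $8 = $240
  Mine2–N: 5 × $2 = $10
  Mine3–K: 40 × $2 = $80
Total = 315 + 280 + 320 + 240 + 10 + 80 = $1245.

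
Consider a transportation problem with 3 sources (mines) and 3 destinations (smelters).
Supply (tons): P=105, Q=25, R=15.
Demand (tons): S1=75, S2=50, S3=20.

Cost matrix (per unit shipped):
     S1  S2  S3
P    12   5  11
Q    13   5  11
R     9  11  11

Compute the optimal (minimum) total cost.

1325

A cheapest plan:
  P–S1: 60 × 12 = 720
  P–S2: 25 × 5 = 125
  P–S3: 20 × 11 = 220
  Q–S2: 25 × 5 = 125
  R–S1: 15 × 9 = 135
Total = 720 + 125 + 220 + 125 + 135 = 1325.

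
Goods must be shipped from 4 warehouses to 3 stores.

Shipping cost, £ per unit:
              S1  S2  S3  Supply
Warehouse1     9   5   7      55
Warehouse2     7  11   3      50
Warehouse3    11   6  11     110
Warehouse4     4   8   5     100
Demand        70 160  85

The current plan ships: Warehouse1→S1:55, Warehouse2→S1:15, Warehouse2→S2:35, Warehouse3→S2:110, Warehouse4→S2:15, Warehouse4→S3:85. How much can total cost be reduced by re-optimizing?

Current plan cost = 55·9 + 15·7 + 35·11 + 110·6 + 15·8 + 85·5 = £2190.
Optimal plan:
  Warehouse1–S2: 50 units
  Warehouse1–S3: 5 units
  Warehouse2–S3: 50 units
  Warehouse3–S2: 110 units
  Warehouse4–S1: 70 units
  Warehouse4–S3: 30 units
Optimal cost = £1525.
Saving = 2190 − 1525 = £665.

665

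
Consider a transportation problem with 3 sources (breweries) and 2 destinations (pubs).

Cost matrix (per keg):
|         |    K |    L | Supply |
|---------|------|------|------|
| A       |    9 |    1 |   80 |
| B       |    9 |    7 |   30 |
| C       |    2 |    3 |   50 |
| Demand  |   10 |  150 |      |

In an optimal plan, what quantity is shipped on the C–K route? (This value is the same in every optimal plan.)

Optimal shipments:
  A→L: 80 × 1 = 80
  B→L: 30 × 7 = 210
  C→K: 10 × 2 = 20
  C→L: 40 × 3 = 120
Total cost = 430.
So C→K carries 10 kegs.

10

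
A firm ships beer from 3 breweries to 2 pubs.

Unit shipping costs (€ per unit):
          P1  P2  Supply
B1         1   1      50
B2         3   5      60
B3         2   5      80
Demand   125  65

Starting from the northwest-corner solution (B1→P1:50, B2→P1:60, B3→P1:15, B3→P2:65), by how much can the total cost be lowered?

165

Current plan cost = 50·1 + 60·3 + 15·2 + 65·5 = €585.
Optimal plan:
  B1→P2: 50 × €1 = €50
  B2→P1: 45 × €3 = €135
  B2→P2: 15 × €5 = €75
  B3→P1: 80 × €2 = €160
Optimal cost = €420.
Saving = 585 − 420 = €165.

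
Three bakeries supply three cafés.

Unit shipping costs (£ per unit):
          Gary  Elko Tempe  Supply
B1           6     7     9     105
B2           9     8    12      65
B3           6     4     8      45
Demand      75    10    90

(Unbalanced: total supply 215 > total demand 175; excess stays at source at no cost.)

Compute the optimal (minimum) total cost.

1340

An optimal shipping plan:
  B1->Gary: 50 trays
  B1->Tempe: 55 trays
  B2->Gary: 25 trays
  B3->Elko: 10 trays
  B3->Tempe: 35 trays
Total cost = £1340.
(Supply check: B1 ships 105; B2 ships 25; B3 ships 45.)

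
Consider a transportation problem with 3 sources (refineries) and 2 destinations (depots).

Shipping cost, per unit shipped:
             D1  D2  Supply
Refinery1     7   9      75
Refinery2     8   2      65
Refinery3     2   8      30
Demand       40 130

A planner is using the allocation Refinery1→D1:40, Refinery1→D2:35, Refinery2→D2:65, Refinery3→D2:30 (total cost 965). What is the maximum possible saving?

120

Current plan cost = 40·7 + 35·9 + 65·2 + 30·8 = 965.
Optimal plan:
  Refinery1→D1: 10 × 7 = 70
  Refinery1→D2: 65 × 9 = 585
  Refinery2→D2: 65 × 2 = 130
  Refinery3→D1: 30 × 2 = 60
Optimal cost = 845.
Saving = 965 − 845 = 120.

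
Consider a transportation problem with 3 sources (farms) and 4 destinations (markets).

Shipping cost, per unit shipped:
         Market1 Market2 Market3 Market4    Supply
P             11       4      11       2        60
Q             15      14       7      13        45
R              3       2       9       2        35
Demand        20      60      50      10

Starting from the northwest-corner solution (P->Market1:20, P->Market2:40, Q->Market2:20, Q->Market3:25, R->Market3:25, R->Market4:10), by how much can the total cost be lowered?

Current plan cost = 20·11 + 40·4 + 20·14 + 25·7 + 25·9 + 10·2 = 1080.
Optimal plan:
  P–Market2: 50 × 4 = 200
  P–Market4: 10 × 2 = 20
  Q–Market3: 45 × 7 = 315
  R–Market1: 20 × 3 = 60
  R–Market2: 10 × 2 = 20
  R–Market3: 5 × 9 = 45
Optimal cost = 660.
Saving = 1080 − 660 = 420.

420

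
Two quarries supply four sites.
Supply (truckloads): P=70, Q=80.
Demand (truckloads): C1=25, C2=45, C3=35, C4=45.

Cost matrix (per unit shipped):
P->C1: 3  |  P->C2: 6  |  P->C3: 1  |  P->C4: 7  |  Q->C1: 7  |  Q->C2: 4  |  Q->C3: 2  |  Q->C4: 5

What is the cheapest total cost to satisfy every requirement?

One minimum-cost allocation:
  P→C1: 25 × 3 = 75
  P→C2: 10 × 6 = 60
  P→C3: 35 × 1 = 35
  Q→C2: 35 × 4 = 140
  Q→C4: 45 × 5 = 225
Total = 75 + 60 + 35 + 140 + 225 = 535.

535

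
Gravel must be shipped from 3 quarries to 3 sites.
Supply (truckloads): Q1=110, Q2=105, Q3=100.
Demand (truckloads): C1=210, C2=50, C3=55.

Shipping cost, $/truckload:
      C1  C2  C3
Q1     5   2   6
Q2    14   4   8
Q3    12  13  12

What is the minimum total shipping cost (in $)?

Optimal allocation:
  Q1–C1: 110 × $5 = $550
  Q2–C2: 50 × $4 = $200
  Q2–C3: 55 × $8 = $440
  Q3–C1: 100 × $12 = $1200
Total = 550 + 200 + 440 + 1200 = $2390.

2390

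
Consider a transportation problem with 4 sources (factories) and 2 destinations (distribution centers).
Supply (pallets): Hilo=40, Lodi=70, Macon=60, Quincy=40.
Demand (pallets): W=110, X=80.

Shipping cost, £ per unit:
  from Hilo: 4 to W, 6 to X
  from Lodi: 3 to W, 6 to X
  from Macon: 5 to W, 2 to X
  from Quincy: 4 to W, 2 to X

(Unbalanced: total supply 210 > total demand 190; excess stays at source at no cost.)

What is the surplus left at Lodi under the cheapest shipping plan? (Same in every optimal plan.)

An optimal plan:
  Hilo–W: 20 × £4 = £80
  Lodi–W: 70 × £3 = £210
  Macon–X: 60 × £2 = £120
  Quincy–W: 20 × £4 = £80
  Quincy–X: 20 × £2 = £40
Total cost = £530.
Lodi ships 70 of its 70, leaving 0.

0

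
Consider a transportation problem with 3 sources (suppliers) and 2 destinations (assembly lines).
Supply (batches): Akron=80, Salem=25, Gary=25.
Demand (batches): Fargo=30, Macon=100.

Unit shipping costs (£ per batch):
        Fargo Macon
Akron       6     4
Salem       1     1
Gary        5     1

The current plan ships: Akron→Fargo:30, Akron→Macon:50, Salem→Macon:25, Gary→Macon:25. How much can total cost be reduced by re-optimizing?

50

Current plan cost = 30·6 + 50·4 + 25·1 + 25·1 = £430.
Optimal plan:
  Akron–Fargo: 5 × £6 = £30
  Akron–Macon: 75 × £4 = £300
  Salem–Fargo: 25 × £1 = £25
  Gary–Macon: 25 × £1 = £25
Optimal cost = £380.
Saving = 430 − 380 = £50.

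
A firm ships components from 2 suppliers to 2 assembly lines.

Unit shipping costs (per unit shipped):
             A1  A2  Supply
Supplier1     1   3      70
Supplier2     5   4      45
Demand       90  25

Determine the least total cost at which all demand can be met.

One minimum-cost allocation:
  Supplier1->A1: 70 batches
  Supplier2->A1: 20 batches
  Supplier2->A2: 25 batches
Total cost = 270.

270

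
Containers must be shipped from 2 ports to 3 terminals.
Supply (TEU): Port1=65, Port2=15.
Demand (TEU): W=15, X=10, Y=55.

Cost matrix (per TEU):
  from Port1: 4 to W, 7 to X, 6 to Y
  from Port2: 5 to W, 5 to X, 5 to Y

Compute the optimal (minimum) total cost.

435

Optimal allocation:
  Port1–W: 15 TEU
  Port1–Y: 50 TEU
  Port2–X: 10 TEU
  Port2–Y: 5 TEU
Total cost = 435.
(Supply check: Port1 ships 65; Port2 ships 15.)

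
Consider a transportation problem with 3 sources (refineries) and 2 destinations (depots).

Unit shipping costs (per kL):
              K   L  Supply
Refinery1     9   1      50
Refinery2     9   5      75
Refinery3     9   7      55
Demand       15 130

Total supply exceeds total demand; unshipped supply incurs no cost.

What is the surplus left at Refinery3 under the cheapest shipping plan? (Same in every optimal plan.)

35

An optimal plan:
  Refinery1->L: 50 kL
  Refinery2->L: 75 kL
  Refinery3->K: 15 kL
  Refinery3->L: 5 kL
Total cost = 595.
Refinery3 ships 20 of its 55, leaving 35.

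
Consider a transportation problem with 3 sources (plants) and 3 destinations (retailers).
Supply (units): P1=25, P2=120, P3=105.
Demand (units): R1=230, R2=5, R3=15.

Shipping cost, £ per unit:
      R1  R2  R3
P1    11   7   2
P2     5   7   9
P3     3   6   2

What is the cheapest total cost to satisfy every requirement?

1035

An optimal shipping plan:
  P1->R1: 5 units
  P1->R2: 5 units
  P1->R3: 15 units
  P2->R1: 120 units
  P3->R1: 105 units
Total cost = £1035.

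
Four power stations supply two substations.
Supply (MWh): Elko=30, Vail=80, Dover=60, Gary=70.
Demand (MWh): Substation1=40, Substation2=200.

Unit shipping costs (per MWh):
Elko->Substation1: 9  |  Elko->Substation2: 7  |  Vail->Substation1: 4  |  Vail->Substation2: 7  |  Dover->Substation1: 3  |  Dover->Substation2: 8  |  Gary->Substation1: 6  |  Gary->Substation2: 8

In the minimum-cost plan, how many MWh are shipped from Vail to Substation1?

0

Solving gives:
  Elko→Substation2: 30 MWh
  Vail→Substation2: 80 MWh
  Dover→Substation1: 40 MWh
  Dover→Substation2: 20 MWh
  Gary→Substation2: 70 MWh
Total cost = 1610.
The route Vail→Substation1 is not used.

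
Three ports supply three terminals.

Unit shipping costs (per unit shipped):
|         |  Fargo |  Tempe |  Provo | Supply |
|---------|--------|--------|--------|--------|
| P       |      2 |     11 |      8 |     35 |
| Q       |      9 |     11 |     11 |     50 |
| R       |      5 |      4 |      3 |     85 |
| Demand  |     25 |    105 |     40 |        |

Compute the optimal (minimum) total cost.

A cheapest plan:
  P to Fargo: 25 TEU
  P to Provo: 10 TEU
  Q to Tempe: 50 TEU
  R to Tempe: 55 TEU
  R to Provo: 30 TEU
Total cost = 990.

990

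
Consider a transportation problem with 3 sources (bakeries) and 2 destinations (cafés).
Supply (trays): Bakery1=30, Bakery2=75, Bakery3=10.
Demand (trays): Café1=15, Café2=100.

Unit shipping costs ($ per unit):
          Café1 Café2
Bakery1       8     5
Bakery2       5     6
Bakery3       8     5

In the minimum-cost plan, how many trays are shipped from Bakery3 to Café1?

Solving gives:
  Bakery1 to Café2: 30 trays
  Bakery2 to Café1: 15 trays
  Bakery2 to Café2: 60 trays
  Bakery3 to Café2: 10 trays
Total cost = $635.
The route Bakery3→Café1 is not used.

0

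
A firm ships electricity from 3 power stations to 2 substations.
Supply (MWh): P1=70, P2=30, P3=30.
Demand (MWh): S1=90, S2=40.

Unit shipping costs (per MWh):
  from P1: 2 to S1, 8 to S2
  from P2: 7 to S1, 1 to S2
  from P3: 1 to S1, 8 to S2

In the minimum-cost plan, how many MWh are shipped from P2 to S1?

Optimal shipments:
  P1 to S1: 60 MWh
  P1 to S2: 10 MWh
  P2 to S2: 30 MWh
  P3 to S1: 30 MWh
Total cost = 260.
The route P2→S1 is not used.

0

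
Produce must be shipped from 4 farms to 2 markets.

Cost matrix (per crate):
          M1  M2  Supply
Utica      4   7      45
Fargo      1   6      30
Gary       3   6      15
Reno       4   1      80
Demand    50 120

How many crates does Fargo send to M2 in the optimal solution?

The minimum-cost plan:
  Utica→M1: 20 × 4 = 80
  Utica→M2: 25 × 7 = 175
  Fargo→M1: 30 × 1 = 30
  Gary→M2: 15 × 6 = 90
  Reno→M2: 80 × 1 = 80
Total cost = 455.
The route Fargo→M2 is not used.

0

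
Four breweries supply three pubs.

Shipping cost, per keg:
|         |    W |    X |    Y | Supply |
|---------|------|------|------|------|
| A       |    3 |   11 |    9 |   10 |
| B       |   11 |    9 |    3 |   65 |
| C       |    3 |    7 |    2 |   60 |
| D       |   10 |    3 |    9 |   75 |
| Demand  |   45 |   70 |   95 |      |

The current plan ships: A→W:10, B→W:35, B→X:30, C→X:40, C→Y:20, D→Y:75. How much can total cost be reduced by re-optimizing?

Current plan cost = 10·3 + 35·11 + 30·9 + 40·7 + 20·2 + 75·9 = 1680.
Optimal plan:
  A–W: 10 kegs
  B–Y: 65 kegs
  C–W: 35 kegs
  C–Y: 25 kegs
  D–X: 70 kegs
  D–Y: 5 kegs
Optimal cost = 635.
Saving = 1680 − 635 = 1045.

1045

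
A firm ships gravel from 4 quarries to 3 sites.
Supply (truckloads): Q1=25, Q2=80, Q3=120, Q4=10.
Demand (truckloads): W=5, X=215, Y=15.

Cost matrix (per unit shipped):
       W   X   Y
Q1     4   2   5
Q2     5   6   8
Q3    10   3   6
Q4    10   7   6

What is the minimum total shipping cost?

955

One minimum-cost allocation:
  Q1 to X: 25 × 2 = 50
  Q2 to W: 5 × 5 = 25
  Q2 to X: 70 × 6 = 420
  Q2 to Y: 5 × 8 = 40
  Q3 to X: 120 × 3 = 360
  Q4 to Y: 10 × 6 = 60
Total = 50 + 25 + 420 + 40 + 360 + 60 = 955.
(Supply check: Q1 ships 25; Q2 ships 80; Q3 ships 120; Q4 ships 10.)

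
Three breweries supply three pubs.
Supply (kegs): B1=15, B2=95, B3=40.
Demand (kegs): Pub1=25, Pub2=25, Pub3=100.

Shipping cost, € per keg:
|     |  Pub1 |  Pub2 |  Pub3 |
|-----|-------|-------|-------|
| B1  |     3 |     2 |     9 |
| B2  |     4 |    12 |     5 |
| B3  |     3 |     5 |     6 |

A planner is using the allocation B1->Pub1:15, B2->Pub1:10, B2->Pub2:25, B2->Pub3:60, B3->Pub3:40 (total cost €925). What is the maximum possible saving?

265

Current plan cost = 15·3 + 10·4 + 25·12 + 60·5 + 40·6 = €925.
Optimal plan:
  B1 to Pub2: 15 × €2 = €30
  B2 to Pub3: 95 × €5 = €475
  B3 to Pub1: 25 × €3 = €75
  B3 to Pub2: 10 × €5 = €50
  B3 to Pub3: 5 × €6 = €30
Optimal cost = €660.
Saving = 925 − 660 = €265.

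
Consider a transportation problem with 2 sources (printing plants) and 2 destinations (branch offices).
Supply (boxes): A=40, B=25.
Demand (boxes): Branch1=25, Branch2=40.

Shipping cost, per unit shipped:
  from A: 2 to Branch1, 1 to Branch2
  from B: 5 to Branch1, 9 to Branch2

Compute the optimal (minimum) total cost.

165

Optimal allocation:
  A→Branch2: 40 × 1 = 40
  B→Branch1: 25 × 5 = 125
Total = 40 + 125 = 165.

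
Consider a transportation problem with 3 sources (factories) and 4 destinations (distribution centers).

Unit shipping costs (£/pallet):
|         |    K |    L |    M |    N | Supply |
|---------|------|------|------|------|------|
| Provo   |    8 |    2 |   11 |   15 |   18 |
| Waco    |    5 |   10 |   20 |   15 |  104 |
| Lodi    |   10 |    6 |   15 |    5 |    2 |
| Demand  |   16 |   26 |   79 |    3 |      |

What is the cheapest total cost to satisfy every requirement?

1783

Optimal allocation:
  Provo to M: 18 × £11 = £198
  Waco to K: 16 × £5 = £80
  Waco to L: 26 × £10 = £260
  Waco to M: 61 × £20 = £1220
  Waco to N: 1 × £15 = £15
  Lodi to N: 2 × £5 = £10
Total = 198 + 80 + 260 + 1220 + 15 + 10 = £1783.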